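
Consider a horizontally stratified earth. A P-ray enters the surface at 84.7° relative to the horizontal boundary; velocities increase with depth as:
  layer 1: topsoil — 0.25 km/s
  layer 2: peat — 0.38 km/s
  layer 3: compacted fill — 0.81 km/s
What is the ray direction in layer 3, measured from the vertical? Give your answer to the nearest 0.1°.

17.4°

From the normal: θ₁ = 90° − 84.7° = 5.3°.
Snell's law across each interface conserves sin θ / V, so sin θ_3 = V_3·sin θ₁/V₁.
sin θ_3 = 0.81 × sin 5.3° / 0.25 = 0.2993.
θ_3 = arcsin 0.2993 = 17.41°.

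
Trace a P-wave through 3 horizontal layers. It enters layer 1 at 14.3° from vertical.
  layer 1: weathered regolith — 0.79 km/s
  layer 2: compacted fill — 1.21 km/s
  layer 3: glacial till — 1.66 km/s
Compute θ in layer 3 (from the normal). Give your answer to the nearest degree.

Snell's law across each interface conserves sin θ / V, so sin θ_3 = V_3·sin θ₁/V₁.
sin θ_3 = 1.66 × sin 14.3° / 0.79 = 0.5190.
θ_3 = arcsin 0.5190 = 31.27°.

31°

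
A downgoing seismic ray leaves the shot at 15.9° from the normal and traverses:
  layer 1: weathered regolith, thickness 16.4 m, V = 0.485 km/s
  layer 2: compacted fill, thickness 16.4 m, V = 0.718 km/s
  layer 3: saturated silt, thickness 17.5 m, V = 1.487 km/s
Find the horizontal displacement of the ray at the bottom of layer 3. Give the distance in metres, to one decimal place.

39.0 m

p = sin θ₁/V₁ = sin 15.9°/0.485 = 5.6486e-01 s/km is conserved through the stack.
Layer 1: θ = 15.90°; offset = 16.4·tan 15.90° = 4.672 m.
Layer 2: sin θ = p·0.718 = 0.4056 → θ = 23.93°; offset = 16.4·tan 23.93° = 7.277 m.
Layer 3: sin θ = p·1.487 = 0.8400 → θ = 57.14°; offset = 17.5·tan 57.14° = 27.087 m.
Total horizontal offset = 39.036 m.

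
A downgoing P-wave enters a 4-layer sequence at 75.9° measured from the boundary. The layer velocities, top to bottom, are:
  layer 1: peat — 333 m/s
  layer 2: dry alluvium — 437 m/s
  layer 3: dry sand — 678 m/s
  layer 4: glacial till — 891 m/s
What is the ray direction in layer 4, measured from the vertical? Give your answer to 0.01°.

From the normal: θ₁ = 90° − 75.9° = 14.1°.
Ray parameter p = sin 14.1° / 333 = 7.3158e-04 s/m.
sin θ_4 = p·V_4 = 7.3158e-04 × 891 = 0.6518.
θ_4 = 40.68° from the vertical.

40.68°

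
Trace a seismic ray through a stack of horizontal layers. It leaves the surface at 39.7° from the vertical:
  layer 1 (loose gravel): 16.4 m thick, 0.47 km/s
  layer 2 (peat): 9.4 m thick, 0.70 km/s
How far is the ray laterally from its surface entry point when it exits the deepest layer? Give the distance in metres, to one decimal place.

Apply Snell's law at each interface; in layer i the horizontal offset is hᵢ·tan θᵢ.
Layer 1: θ = 39.70°; offset = 16.4·tan 39.70° = 13.616 m.
Layer 2: sin θ = 0.70·sin 39.7°/0.47 = 0.9514, θ = 72.06°; offset = 9.4·tan 72.06° = 29.026 m.
Total horizontal offset = 42.642 m.

42.6 m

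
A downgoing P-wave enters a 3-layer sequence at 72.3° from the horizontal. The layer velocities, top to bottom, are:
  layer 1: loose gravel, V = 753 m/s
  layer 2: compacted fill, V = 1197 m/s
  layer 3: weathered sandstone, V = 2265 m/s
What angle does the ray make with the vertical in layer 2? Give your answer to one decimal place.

From the normal: θ₁ = 90° − 72.3° = 17.7°.
Ray parameter p = sin 17.7° / 753 = 4.0376e-04 s/m.
sin θ_2 = p·V_2 = 4.0376e-04 × 1197 = 0.4833.
θ_2 = 28.90° from the vertical.

28.9°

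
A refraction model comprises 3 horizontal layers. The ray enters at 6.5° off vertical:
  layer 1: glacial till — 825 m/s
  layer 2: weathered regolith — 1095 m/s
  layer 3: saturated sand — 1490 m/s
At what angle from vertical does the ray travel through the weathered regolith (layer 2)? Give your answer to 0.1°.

Ray parameter p = sin 6.5° / 825 = 1.3722e-04 s/m.
sin θ_2 = p·V_2 = 1.3722e-04 × 1095 = 0.1503.
θ_2 = 8.64° from the vertical.

8.6°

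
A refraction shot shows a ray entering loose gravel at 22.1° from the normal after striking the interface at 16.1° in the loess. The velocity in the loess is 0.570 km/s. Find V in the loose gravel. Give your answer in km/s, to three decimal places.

0.773 km/s

sin 16.1° = 0.2773; sin 22.1° = 0.3762.
V₂ = V₁·(sin θ₂/sin θ₁) = 0.570·(0.3762/0.2773) = 0.773 km/s.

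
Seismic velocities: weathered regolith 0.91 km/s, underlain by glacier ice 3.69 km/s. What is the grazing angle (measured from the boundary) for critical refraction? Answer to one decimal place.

75.7°

At critical incidence the refracted ray runs along the interface (θ₂ = 90°), so sin θ_c = V₁/V₂.
θ_c = arcsin(0.91/3.69) = arcsin 0.2466 = 14.28°.
Measured from the interface: 90° − 14.28° = 75.72°.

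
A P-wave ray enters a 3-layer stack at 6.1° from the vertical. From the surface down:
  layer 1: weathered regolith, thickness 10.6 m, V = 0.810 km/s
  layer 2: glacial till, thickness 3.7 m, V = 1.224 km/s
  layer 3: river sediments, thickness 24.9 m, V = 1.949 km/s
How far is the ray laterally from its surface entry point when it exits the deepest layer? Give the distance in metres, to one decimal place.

8.3 m

Ray parameter p = sin 6.1° / 0.810 km/s = 1.3119e-01 s/km.
Layer 1: θ = 6.10°; offset = 10.6·tan 6.10° = 1.133 m.
Layer 2: sin θ = p·1.224 = 0.1606 → θ = 9.24°; offset = 3.7·tan 9.24° = 0.602 m.
Layer 3: sin θ = p·1.949 = 0.2557 → θ = 14.81°; offset = 24.9·tan 14.81° = 6.586 m.
Total horizontal offset = 8.320 m.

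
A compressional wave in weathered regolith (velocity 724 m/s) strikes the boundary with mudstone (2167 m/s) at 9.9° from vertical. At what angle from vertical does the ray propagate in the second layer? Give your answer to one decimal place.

sin θ₁/V₁ = sin θ₂/V₂ ⇒ sin θ₂ = 2167·sin 9.9°/724 = 2167·0.1719/724 = 0.5146.
θ₂ = arcsin 0.5146 = 30.97° from the normal.

31.0°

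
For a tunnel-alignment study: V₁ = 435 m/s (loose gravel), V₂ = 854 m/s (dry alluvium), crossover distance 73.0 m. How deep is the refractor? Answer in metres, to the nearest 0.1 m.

20.8 m

x_cross = 2h·√((V₂+V₁)/(V₂−V₁)) → h = x_cross / (2·√((V₂+V₁)/(V₂−V₁))).
√((V₂+V₁)/(V₂−V₁)) = √((854+435)/(854−435)) = 1.7540.
h = 73.0 / (2·1.7540) = 20.81 m.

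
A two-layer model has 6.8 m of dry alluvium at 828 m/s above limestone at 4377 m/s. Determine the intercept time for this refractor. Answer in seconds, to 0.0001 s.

0.0161 s

tᵢ = 2h·√(V₂²−V₁²)/(V₁V₂).
√(V₂²−V₁²) = √(4377²−828²) = 4298.0 m/s.
tᵢ = 2·6.8·4298.0/(828·4377) = 0.01613 s.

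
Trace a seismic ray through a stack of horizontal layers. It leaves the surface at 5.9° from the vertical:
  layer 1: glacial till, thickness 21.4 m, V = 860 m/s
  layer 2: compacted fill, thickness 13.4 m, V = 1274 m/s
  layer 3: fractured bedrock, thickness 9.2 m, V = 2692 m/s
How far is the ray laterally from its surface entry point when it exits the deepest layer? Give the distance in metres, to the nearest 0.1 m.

p = sin θ₁/V₁ = sin 5.9°/860 = 1.1953e-04 s/m is conserved through the stack.
Layer 1: θ = 5.90°; offset = 21.4·tan 5.90° = 2.211 m.
Layer 2: sin θ = p·1274 = 0.1523 → θ = 8.76°; offset = 13.4·tan 8.76° = 2.065 m.
Layer 3: sin θ = p·2692 = 0.3218 → θ = 18.77°; offset = 9.2·tan 18.77° = 3.127 m.
Total horizontal offset = 7.403 m.

7.4 m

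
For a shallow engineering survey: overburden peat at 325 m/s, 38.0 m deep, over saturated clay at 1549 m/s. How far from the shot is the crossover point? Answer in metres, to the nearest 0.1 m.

θ_c = arcsin(325/1549) = 12.11°, so cos θ_c = 0.9777 and tᵢ = 2h cos θ_c/V₁ = 0.2286 s.
At crossover x/V₁ = x/V₂ + tᵢ ⇒ x = tᵢ/(1/V₁ − 1/V₂) = 0.22864/(3.0769e-03 − 6.4558e-04) = 94.04 m.

94.0 m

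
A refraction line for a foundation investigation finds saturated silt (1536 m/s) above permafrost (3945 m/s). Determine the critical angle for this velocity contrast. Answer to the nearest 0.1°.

Critical incidence: sin θ_c = V₁/V₂ = 1536/3945 = 0.3894.
θ_c = arcsin 0.3894 = 22.91°.

22.9°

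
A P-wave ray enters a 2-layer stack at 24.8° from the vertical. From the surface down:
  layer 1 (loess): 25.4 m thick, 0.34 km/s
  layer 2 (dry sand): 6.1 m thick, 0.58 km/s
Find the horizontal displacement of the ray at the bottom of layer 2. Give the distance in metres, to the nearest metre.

18 m

Ray parameter p = sin 24.8° / 0.34 km/s = 1.2337e+00 s/km.
Layer 1: θ = 24.80°; offset = 25.4·tan 24.80° = 11.736 m.
Layer 2: sin θ = p·0.58 = 0.7155 → θ = 45.69°; offset = 6.1·tan 45.69° = 6.248 m.
Σ offsets = 17.985 m.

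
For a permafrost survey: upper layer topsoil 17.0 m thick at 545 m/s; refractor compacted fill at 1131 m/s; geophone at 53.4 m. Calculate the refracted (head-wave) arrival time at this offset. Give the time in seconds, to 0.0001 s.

θ_c = arcsin(V₁/V₂) = arcsin(545/1131) = 28.81°, cos θ_c = 0.8762.
Intercept time tᵢ = 2h cos θ_c / V₁ = 2·17.0·0.8762/545 = 0.05466 s.
t = x/V₂ + tᵢ = 53.4/1131 + 0.05466 = 0.10188 s.

0.1019 s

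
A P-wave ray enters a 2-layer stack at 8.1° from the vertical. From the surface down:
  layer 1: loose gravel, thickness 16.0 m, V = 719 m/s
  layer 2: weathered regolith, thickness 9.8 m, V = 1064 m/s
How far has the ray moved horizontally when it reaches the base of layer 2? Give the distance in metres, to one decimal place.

4.4 m

Apply Snell's law at each interface; in layer i the horizontal offset is hᵢ·tan θᵢ.
Layer 1: θ = 8.10°; offset = 16.0·tan 8.10° = 2.277 m.
Layer 2: sin θ = 1064·sin 8.1°/719 = 0.2085, θ = 12.04°; offset = 9.8·tan 12.04° = 2.089 m.
Total horizontal offset = 4.366 m.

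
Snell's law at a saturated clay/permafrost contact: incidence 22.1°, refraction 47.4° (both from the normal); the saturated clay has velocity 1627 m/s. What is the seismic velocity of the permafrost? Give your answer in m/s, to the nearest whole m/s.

3183 m/s

sin 22.1° = 0.3762; sin 47.4° = 0.7361.
V₂ = V₁·(sin θ₂/sin θ₁) = 1627·(0.7361/0.3762) = 3183.29 m/s.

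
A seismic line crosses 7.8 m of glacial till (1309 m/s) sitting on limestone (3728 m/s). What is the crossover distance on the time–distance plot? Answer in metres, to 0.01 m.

θ_c = arcsin(1309/3728) = 20.56°, so cos θ_c = 0.9363 and tᵢ = 2h cos θ_c/V₁ = 0.0112 s.
At crossover x/V₁ = x/V₂ + tᵢ ⇒ x = tᵢ/(1/V₁ − 1/V₂) = 0.01116/(7.6394e-04 − 2.6824e-04) = 22.51 m.

22.51 m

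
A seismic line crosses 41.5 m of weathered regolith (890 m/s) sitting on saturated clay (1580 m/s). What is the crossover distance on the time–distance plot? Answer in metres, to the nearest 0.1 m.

x_cross = 2h·√((V₂+V₁)/(V₂−V₁)).
(V₂+V₁)/(V₂−V₁) = (1580+890)/(1580−890) = 3.5797; √ = 1.8920.
x_cross = 2·41.5·1.8920 = 157.04 m.

157.0 m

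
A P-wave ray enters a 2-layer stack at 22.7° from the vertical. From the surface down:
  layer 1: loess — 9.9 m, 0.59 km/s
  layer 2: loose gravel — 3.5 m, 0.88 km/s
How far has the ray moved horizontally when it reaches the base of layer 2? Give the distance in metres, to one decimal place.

6.6 m

Apply Snell's law at each interface; in layer i the horizontal offset is hᵢ·tan θᵢ.
Layer 1: θ = 22.70°; offset = 9.9·tan 22.70° = 4.141 m.
Layer 2: sin θ = 0.88·sin 22.7°/0.59 = 0.5756, θ = 35.14°; offset = 3.5·tan 35.14° = 2.464 m.
Summing the layer offsets gives 6.605 m.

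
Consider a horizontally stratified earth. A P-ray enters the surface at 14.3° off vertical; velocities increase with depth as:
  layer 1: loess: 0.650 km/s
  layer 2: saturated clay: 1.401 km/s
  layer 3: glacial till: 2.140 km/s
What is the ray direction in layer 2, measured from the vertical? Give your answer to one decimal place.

32.2°

Ray parameter p = sin 14.3° / 0.650 = 3.8000e-01 s/km.
sin θ_2 = p·V_2 = 3.8000e-01 × 1.401 = 0.5324.
θ_2 = 32.17° from the vertical.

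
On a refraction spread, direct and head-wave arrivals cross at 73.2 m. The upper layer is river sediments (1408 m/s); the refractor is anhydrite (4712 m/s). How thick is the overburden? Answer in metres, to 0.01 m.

26.89 m

x_cross = 2h·√((V₂+V₁)/(V₂−V₁)) → h = x_cross / (2·√((V₂+V₁)/(V₂−V₁))).
√((V₂+V₁)/(V₂−V₁)) = √((4712+1408)/(4712−1408)) = 1.3610.
h = 73.2 / (2·1.3610) = 26.89 m.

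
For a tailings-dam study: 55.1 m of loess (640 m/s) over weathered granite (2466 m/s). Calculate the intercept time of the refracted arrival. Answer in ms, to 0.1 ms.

166.3 ms

θ_c = arcsin(V₁/V₂) = arcsin(640/2466) = 15.04°; cos θ_c = 0.9657.
tᵢ = 2h·cos θ_c / V₁ = 2·55.1·0.9657 / 640 = 0.16629 s.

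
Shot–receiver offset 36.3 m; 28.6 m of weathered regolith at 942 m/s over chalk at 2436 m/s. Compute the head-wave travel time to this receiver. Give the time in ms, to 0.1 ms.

70.9 ms

t = x/V₂ + 2h·√(V₂²−V₁²)/(V₁V₂).
√(V₂²−V₁²) = √(2436²−942²) = 2246.5 m/s; delay term = 2·28.6·2246.5/(942·2436) = 0.05600 s.
t = 36.3/2436 + 0.05600 = 0.07090 s.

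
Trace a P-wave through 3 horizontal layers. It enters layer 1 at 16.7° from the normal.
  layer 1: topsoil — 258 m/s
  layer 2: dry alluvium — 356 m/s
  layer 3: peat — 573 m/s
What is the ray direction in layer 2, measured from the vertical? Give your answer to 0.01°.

23.36°

Ray parameter p = sin 16.7° / 258 = 1.1138e-03 s/m.
sin θ_2 = p·V_2 = 1.1138e-03 × 356 = 0.3965.
θ_2 = 23.36° from the vertical.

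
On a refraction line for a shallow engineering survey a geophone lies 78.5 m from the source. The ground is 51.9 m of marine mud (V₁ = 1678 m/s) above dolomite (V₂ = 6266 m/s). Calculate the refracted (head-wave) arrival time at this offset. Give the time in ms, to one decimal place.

θ_c = arcsin(V₁/V₂) = arcsin(1678/6266) = 15.53°, cos θ_c = 0.9635.
Intercept time tᵢ = 2h cos θ_c / V₁ = 2·51.9·0.9635/1678 = 0.05960 s.
t = x/V₂ + tᵢ = 78.5/6266 + 0.05960 = 0.07213 s.

72.1 ms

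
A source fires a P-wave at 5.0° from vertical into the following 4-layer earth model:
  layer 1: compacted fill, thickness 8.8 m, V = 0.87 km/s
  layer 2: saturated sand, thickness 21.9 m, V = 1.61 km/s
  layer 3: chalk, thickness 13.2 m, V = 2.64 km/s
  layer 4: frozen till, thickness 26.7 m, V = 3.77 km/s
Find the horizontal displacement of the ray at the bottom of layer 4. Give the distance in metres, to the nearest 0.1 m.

Apply Snell's law at each interface; in layer i the horizontal offset is hᵢ·tan θᵢ.
Layer 1: θ = 5.00°; offset = 8.8·tan 5.00° = 0.770 m.
Layer 2: sin θ = 1.61·sin 5.0°/0.87 = 0.1613, θ = 9.28°; offset = 21.9·tan 9.28° = 3.579 m.
Layer 3: sin θ = 2.64·sin 5.0°/0.87 = 0.2645, θ = 15.34°; offset = 13.2·tan 15.34° = 3.620 m.
Layer 4: sin θ = 3.77·sin 5.0°/0.87 = 0.3777, θ = 22.19°; offset = 26.7·tan 22.19° = 10.890 m.
Σ offsets = 18.859 m.

18.9 m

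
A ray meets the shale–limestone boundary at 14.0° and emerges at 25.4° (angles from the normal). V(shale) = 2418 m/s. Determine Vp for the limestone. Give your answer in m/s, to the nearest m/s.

sin 14.0° = 0.2419; sin 25.4° = 0.4289.
V₂ = V₁·(sin θ₂/sin θ₁) = 2418·(0.4289/0.2419) = 4287.19 m/s.

4287 m/s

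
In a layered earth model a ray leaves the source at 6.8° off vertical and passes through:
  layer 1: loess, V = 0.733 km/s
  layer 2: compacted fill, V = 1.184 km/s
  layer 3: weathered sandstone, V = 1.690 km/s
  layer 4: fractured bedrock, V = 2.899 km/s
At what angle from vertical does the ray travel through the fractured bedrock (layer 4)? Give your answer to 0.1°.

Ray parameter p = sin 6.8° / 0.733 = 1.6153e-01 s/km.
sin θ_4 = p·V_4 = 1.6153e-01 × 2.899 = 0.4683.
θ_4 = 27.92° from the vertical.

27.9°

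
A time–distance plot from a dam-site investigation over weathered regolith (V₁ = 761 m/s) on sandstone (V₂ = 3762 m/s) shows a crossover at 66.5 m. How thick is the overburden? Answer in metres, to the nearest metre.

x_cross = 2h·√((V₂+V₁)/(V₂−V₁)) → h = x_cross / (2·√((V₂+V₁)/(V₂−V₁))).
√((V₂+V₁)/(V₂−V₁)) = √((3762+761)/(3762−761)) = 1.2277.
h = 66.5 / (2·1.2277) = 27.08 m.

27 m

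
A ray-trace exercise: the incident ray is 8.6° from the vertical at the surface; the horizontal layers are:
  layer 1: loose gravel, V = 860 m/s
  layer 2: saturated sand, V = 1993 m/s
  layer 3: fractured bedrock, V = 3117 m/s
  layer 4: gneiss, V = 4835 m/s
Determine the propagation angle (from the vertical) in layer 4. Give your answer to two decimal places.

Snell's law across each interface conserves sin θ / V, so sin θ_4 = V_4·sin θ₁/V₁.
sin θ_4 = 4835 × sin 8.6° / 860 = 0.8407.
θ_4 = 57.21° from the vertical.

57.21°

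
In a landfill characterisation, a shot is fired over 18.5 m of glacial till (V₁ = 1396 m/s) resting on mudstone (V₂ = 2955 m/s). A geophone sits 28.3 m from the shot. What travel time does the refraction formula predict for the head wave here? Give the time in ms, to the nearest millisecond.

θ_c = arcsin(V₁/V₂) = arcsin(1396/2955) = 28.19°, cos θ_c = 0.8814.
Intercept time tᵢ = 2h cos θ_c / V₁ = 2·18.5·0.8814/1396 = 0.02336 s.
t = x/V₂ + tᵢ = 28.3/2955 + 0.02336 = 0.03294 s.

33 ms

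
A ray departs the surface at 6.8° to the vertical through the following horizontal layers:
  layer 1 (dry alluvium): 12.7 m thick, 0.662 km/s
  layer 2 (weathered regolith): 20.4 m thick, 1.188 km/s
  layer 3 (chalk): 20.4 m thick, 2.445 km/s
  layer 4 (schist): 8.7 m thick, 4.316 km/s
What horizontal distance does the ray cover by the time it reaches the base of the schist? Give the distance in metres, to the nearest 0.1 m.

Apply Snell's law at each interface; in layer i the horizontal offset is hᵢ·tan θᵢ.
Layer 1: θ = 6.80°; offset = 12.7·tan 6.80° = 1.514 m.
Layer 2: sin θ = 1.188·sin 6.8°/0.662 = 0.2125, θ = 12.27°; offset = 20.4·tan 12.27° = 4.436 m.
Layer 3: sin θ = 2.445·sin 6.8°/0.662 = 0.4373, θ = 25.93°; offset = 20.4·tan 25.93° = 9.920 m.
Layer 4: sin θ = 4.316·sin 6.8°/0.662 = 0.7720, θ = 50.53°; offset = 8.7·tan 50.53° = 10.565 m.
Summing the layer offsets gives 26.435 m.

26.4 m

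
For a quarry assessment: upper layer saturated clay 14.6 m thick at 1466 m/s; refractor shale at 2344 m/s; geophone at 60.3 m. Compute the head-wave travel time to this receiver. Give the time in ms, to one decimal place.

θ_c = arcsin(V₁/V₂) = arcsin(1466/2344) = 38.71°, cos θ_c = 0.7803.
Intercept time tᵢ = 2h cos θ_c / V₁ = 2·14.6·0.7803/1466 = 0.01554 s.
t = x/V₂ + tᵢ = 60.3/2344 + 0.01554 = 0.04127 s.

41.3 ms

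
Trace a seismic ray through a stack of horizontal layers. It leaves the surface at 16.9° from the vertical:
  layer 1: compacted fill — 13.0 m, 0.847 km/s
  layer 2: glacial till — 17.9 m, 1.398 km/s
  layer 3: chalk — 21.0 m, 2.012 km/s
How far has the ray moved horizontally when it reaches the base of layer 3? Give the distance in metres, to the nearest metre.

34 m

Ray parameter p = sin 16.9° / 0.847 km/s = 3.4321e-01 s/km.
Layer 1: θ = 16.90°; offset = 13.0·tan 16.90° = 3.950 m.
Layer 2: sin θ = p·1.398 = 0.4798 → θ = 28.67°; offset = 17.9·tan 28.67° = 9.789 m.
Layer 3: sin θ = p·2.012 = 0.6905 → θ = 43.67°; offset = 21.0·tan 43.67° = 20.049 m.
Summing the layer offsets gives 33.788 m.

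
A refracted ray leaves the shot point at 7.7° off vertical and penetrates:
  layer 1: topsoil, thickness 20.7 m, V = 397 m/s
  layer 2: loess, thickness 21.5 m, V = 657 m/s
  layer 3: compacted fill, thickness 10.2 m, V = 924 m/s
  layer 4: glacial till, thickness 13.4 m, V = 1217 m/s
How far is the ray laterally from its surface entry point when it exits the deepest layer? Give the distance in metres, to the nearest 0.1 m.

Apply Snell's law at each interface; in layer i the horizontal offset is hᵢ·tan θᵢ.
Layer 1: θ = 7.70°; offset = 20.7·tan 7.70° = 2.799 m.
Layer 2: sin θ = 657·sin 7.7°/397 = 0.2217, θ = 12.81°; offset = 21.5·tan 12.81° = 4.889 m.
Layer 3: sin θ = 924·sin 7.7°/397 = 0.3118, θ = 18.17°; offset = 10.2·tan 18.17° = 3.348 m.
Layer 4: sin θ = 1217·sin 7.7°/397 = 0.4107, θ = 24.25°; offset = 13.4·tan 24.25° = 6.037 m.
Total horizontal offset = 17.072 m.

17.1 m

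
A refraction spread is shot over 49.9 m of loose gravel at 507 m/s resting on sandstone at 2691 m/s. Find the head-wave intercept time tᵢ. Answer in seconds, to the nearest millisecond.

tᵢ = 2h·√(V₂²−V₁²)/(V₁V₂).
√(V₂²−V₁²) = √(2691²−507²) = 2642.8 m/s.
tᵢ = 2·49.9·2642.8/(507·2691) = 0.19332 s.

0.193 s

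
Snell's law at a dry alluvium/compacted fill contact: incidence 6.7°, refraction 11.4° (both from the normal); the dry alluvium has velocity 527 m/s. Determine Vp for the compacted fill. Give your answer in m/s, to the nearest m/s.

sin 6.7° = 0.1167; sin 11.4° = 0.1977.
V₂ = V₁·(sin θ₂/sin θ₁) = 527·(0.1977/0.1167) = 892.82 m/s.

893 m/s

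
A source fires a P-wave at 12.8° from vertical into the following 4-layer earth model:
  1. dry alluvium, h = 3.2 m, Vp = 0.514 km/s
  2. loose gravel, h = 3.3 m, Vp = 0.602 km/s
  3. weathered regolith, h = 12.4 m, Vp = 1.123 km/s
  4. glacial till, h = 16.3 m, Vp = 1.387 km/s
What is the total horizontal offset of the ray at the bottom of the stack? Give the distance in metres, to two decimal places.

Ray parameter p = sin 12.8° / 0.514 km/s = 4.3103e-01 s/km.
Layer 1: θ = 12.80°; offset = 3.2·tan 12.80° = 0.7270 m.
Layer 2: sin θ = p·0.602 = 0.2595 → θ = 15.04°; offset = 3.3·tan 15.04° = 0.8866 m.
Layer 3: sin θ = p·1.123 = 0.4840 → θ = 28.95°; offset = 12.4·tan 28.95° = 6.8593 m.
Layer 4: sin θ = p·1.387 = 0.5978 → θ = 36.72°; offset = 16.3·tan 36.72° = 12.1563 m.
Σ offsets = 20.6293 m.

20.63 m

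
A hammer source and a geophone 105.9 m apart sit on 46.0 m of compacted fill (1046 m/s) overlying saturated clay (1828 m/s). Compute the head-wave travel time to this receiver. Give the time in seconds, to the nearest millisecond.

θ_c = arcsin(V₁/V₂) = arcsin(1046/1828) = 34.90°, cos θ_c = 0.8201.
Intercept time tᵢ = 2h cos θ_c / V₁ = 2·46.0·0.8201/1046 = 0.07213 s.
t = x/V₂ + tᵢ = 105.9/1828 + 0.07213 = 0.13006 s.

0.130 s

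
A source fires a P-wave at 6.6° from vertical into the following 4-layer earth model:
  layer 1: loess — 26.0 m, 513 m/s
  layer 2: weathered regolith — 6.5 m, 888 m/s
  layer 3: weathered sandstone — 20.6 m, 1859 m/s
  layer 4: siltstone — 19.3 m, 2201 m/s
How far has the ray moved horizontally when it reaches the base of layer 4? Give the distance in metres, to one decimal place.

Ray parameter p = sin 6.6° / 513 m/s = 2.2405e-04 s/m.
Layer 1: θ = 6.60°; offset = 26.0·tan 6.60° = 3.008 m.
Layer 2: sin θ = p·888 = 0.1990 → θ = 11.48°; offset = 6.5·tan 11.48° = 1.320 m.
Layer 3: sin θ = p·1859 = 0.4165 → θ = 24.61°; offset = 20.6·tan 24.61° = 9.438 m.
Layer 4: sin θ = p·2201 = 0.4931 → θ = 29.55°; offset = 19.3·tan 29.55° = 10.940 m.
Σ offsets = 24.706 m.

24.7 m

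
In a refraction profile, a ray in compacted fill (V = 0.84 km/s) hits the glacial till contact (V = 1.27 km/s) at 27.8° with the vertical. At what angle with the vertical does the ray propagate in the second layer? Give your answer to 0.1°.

44.8°

Snell's law: sin θ₂ = (V₂/V₁)·sin θ₁ = (1.27/0.84)·sin 27.8° = 0.7051.
θ₂ = sin⁻¹(0.7051) = 44.84° (from vertical).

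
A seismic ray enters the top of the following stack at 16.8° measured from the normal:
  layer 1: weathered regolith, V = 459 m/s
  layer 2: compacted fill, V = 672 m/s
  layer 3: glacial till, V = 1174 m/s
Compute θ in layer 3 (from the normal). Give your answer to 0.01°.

47.67°

Snell's law across each interface conserves sin θ / V, so sin θ_3 = V_3·sin θ₁/V₁.
sin θ_3 = 1174 × sin 16.8° / 459 = 0.7393.
θ_3 = arcsin 0.7393 = 47.67°.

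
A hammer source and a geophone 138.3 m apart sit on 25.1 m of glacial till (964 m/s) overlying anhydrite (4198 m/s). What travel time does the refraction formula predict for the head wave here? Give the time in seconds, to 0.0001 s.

0.0836 s

θ_c = arcsin(V₁/V₂) = arcsin(964/4198) = 13.28°, cos θ_c = 0.9733.
Intercept time tᵢ = 2h cos θ_c / V₁ = 2·25.1·0.9733/964 = 0.05068 s.
t = x/V₂ + tᵢ = 138.3/4198 + 0.05068 = 0.08363 s.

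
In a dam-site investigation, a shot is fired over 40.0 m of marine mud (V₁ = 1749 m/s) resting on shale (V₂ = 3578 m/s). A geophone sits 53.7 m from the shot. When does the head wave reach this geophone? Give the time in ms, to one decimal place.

θ_c = arcsin(V₁/V₂) = arcsin(1749/3578) = 29.26°, cos θ_c = 0.8724.
Intercept time tᵢ = 2h cos θ_c / V₁ = 2·40.0·0.8724/1749 = 0.03990 s.
t = x/V₂ + tᵢ = 53.7/3578 + 0.03990 = 0.05491 s.

54.9 ms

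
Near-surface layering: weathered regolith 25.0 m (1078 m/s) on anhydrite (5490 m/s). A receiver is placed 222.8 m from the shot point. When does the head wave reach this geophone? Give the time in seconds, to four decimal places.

0.0861 s

t = x/V₂ + 2h·√(V₂²−V₁²)/(V₁V₂).
√(V₂²−V₁²) = √(5490²−1078²) = 5383.1 m/s; delay term = 2·25.0·5383.1/(1078·5490) = 0.04548 s.
t = 222.8/5490 + 0.04548 = 0.08606 s.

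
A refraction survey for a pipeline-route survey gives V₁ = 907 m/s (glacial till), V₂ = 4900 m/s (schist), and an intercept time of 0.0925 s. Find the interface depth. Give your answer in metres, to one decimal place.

42.7 m

θ_c = arcsin(907/4900) = 10.67°; cos θ_c = 0.9827.
tᵢ = 2h cos θ_c/V₁ ⇒ h = tᵢ·V₁/(2 cos θ_c) = 0.0925·907/(2·0.9827) = 42.69 m.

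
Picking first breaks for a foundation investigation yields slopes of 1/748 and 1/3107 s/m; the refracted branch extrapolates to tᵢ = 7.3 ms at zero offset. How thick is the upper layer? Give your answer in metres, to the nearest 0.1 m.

2.8 m

h = tᵢ·V₁·V₂ / (2·√(V₂²−V₁²)).
√(V₂²−V₁²) = √(3107² − 748²) = 3015.6 m/s.
h = 0.0073 s × 748 × 3107 / (2 × 3015.6) = 2.81 m.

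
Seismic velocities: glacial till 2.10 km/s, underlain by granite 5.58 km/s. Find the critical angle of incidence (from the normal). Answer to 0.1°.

Critical incidence: sin θ_c = V₁/V₂ = 2.10/5.58 = 0.3763.
θ_c = arcsin 0.3763 = 22.11°.

22.1°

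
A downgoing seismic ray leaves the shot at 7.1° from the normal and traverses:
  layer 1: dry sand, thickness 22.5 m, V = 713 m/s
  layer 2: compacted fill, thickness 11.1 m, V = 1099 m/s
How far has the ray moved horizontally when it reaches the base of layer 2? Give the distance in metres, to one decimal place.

5.0 m

p = sin θ₁/V₁ = sin 7.1°/713 = 1.7335e-04 s/m is conserved through the stack.
Layer 1: θ = 7.10°; offset = 22.5·tan 7.10° = 2.803 m.
Layer 2: sin θ = p·1099 = 0.1905 → θ = 10.98°; offset = 11.1·tan 10.98° = 2.154 m.
Σ offsets = 4.957 m.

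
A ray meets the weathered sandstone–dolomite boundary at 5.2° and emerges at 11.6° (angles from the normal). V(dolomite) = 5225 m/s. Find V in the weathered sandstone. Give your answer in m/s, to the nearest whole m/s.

2355 m/s

Snell's law: sin 5.2°/V₁ = sin 11.6°/V₂.
V₁ = V₂·sin 5.2°/sin 11.6° = 5225 × 0.4507 = 2355.08 m/s.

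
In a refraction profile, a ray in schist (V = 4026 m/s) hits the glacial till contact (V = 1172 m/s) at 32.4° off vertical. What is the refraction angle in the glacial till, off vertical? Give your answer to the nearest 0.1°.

sin θ₁/V₁ = sin θ₂/V₂ ⇒ sin θ₂ = 1172·sin 32.4°/4026 = 1172·0.5358/4026 = 0.1560.
θ₂ = sin⁻¹(0.1560) = 8.97° (from vertical).

9.0°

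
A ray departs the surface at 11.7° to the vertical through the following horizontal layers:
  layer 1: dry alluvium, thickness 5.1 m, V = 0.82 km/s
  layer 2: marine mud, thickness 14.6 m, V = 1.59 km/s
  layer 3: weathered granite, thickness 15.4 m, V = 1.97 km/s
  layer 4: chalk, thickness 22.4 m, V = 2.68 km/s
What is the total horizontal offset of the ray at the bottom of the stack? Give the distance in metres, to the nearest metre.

36 m

Apply Snell's law at each interface; in layer i the horizontal offset is hᵢ·tan θᵢ.
Layer 1: θ = 11.70°; offset = 5.1·tan 11.70° = 1.056 m.
Layer 2: sin θ = 1.59·sin 11.7°/0.82 = 0.3932, θ = 23.15°; offset = 14.6·tan 23.15° = 6.244 m.
Layer 3: sin θ = 1.97·sin 11.7°/0.82 = 0.4872, θ = 29.16°; offset = 15.4·tan 29.16° = 8.591 m.
Layer 4: sin θ = 2.68·sin 11.7°/0.82 = 0.6628, θ = 41.51°; offset = 22.4·tan 41.51° = 19.826 m.
Σ offsets = 35.717 m.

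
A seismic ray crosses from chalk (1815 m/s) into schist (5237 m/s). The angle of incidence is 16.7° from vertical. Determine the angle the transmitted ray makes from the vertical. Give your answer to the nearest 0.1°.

sin θ₁/V₁ = sin θ₂/V₂ ⇒ sin θ₂ = 5237·sin 16.7°/1815 = 5237·0.2874/1815 = 0.8291.
θ₂ = arcsin 0.8291 = 56.01° from the normal.

56.0°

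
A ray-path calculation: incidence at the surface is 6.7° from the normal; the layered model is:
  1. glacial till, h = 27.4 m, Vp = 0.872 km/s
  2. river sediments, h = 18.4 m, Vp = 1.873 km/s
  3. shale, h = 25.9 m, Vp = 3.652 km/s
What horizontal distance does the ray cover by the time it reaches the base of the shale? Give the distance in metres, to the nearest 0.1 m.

Apply Snell's law at each interface; in layer i the horizontal offset is hᵢ·tan θᵢ.
Layer 1: θ = 6.70°; offset = 27.4·tan 6.70° = 3.219 m.
Layer 2: sin θ = 1.873·sin 6.7°/0.872 = 0.2506, θ = 14.51°; offset = 18.4·tan 14.51° = 4.763 m.
Layer 3: sin θ = 3.652·sin 6.7°/0.872 = 0.4886, θ = 29.25°; offset = 25.9·tan 29.25° = 14.505 m.
Σ offsets = 22.487 m.

22.5 m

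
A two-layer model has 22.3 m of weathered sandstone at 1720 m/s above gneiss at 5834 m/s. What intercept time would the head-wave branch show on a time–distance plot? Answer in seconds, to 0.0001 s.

0.0248 s

tᵢ = 2h·√(V₂²−V₁²)/(V₁V₂).
√(V₂²−V₁²) = √(5834²−1720²) = 5574.7 m/s.
tᵢ = 2·22.3·5574.7/(1720·5834) = 0.02478 s.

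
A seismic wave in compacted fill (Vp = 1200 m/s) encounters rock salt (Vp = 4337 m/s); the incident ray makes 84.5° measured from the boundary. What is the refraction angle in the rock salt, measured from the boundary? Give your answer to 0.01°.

69.73°

Convert to the normal: θ₁ = 90° − 84.5° = 5.5°.
Snell's law: sin θ₂ = (V₂/V₁)·sin θ₁ = (4337/1200)·sin 5.5° = 0.3464.
θ₂ = arcsin 0.3464 = 20.27° from the normal.
From the interface: 90° − 20.27° = 69.73°.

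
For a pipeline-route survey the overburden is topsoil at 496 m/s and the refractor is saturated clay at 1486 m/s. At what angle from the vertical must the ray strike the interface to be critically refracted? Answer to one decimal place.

Critical incidence: sin θ_c = V₁/V₂ = 496/1486 = 0.3338.
θ_c = arcsin 0.3338 = 19.50°.

19.5°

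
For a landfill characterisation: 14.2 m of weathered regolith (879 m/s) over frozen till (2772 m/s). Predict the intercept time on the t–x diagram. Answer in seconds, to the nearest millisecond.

θ_c = arcsin(V₁/V₂) = arcsin(879/2772) = 18.49°; cos θ_c = 0.9484.
tᵢ = 2h·cos θ_c / V₁ = 2·14.2·0.9484 / 879 = 0.03064 s.

0.031 s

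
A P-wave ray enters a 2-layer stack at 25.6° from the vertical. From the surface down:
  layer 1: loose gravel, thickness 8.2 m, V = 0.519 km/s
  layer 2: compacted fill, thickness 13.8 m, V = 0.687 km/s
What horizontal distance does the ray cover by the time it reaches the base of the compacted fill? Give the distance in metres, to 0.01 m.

Apply Snell's law at each interface; in layer i the horizontal offset is hᵢ·tan θᵢ.
Layer 1: θ = 25.60°; offset = 8.2·tan 25.60° = 3.9288 m.
Layer 2: sin θ = 0.687·sin 25.6°/0.519 = 0.5720, θ = 34.89°; offset = 13.8·tan 34.89° = 9.6222 m.
Σ offsets = 13.5509 m.

13.55 m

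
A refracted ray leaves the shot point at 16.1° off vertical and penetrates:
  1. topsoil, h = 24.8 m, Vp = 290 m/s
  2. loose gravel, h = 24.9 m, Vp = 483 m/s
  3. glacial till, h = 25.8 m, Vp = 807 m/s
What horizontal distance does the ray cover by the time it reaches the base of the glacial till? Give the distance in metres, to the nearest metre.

51 m

Ray parameter p = sin 16.1° / 290 m/s = 9.5626e-04 s/m.
Layer 1: θ = 16.10°; offset = 24.8·tan 16.10° = 7.158 m.
Layer 2: sin θ = p·483 = 0.4619 → θ = 27.51°; offset = 24.9·tan 27.51° = 12.967 m.
Layer 3: sin θ = p·807 = 0.7717 → θ = 50.51°; offset = 25.8·tan 50.51° = 31.305 m.
Total horizontal offset = 51.430 m.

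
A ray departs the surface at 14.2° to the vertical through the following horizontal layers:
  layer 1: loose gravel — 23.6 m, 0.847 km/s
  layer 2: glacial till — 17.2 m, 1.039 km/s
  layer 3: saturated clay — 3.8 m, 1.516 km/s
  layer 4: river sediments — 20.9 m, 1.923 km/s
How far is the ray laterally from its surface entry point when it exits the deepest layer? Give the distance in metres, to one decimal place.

27.3 m

Apply Snell's law at each interface; in layer i the horizontal offset is hᵢ·tan θᵢ.
Layer 1: θ = 14.20°; offset = 23.6·tan 14.20° = 5.972 m.
Layer 2: sin θ = 1.039·sin 14.2°/0.847 = 0.3009, θ = 17.51°; offset = 17.2·tan 17.51° = 5.427 m.
Layer 3: sin θ = 1.516·sin 14.2°/0.847 = 0.4391, θ = 26.04°; offset = 3.8·tan 26.04° = 1.857 m.
Layer 4: sin θ = 1.923·sin 14.2°/0.847 = 0.5569, θ = 33.84°; offset = 20.9·tan 33.84° = 14.015 m.
Σ offsets = 27.271 m.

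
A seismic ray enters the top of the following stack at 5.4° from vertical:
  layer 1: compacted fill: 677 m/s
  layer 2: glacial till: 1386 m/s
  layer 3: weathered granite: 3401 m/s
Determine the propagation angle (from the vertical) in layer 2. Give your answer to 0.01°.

11.11°

Ray parameter p = sin 5.4° / 677 = 1.3901e-04 s/m.
sin θ_2 = p·V_2 = 1.3901e-04 × 1386 = 0.1927.
θ_2 = arcsin 0.1927 = 11.11°.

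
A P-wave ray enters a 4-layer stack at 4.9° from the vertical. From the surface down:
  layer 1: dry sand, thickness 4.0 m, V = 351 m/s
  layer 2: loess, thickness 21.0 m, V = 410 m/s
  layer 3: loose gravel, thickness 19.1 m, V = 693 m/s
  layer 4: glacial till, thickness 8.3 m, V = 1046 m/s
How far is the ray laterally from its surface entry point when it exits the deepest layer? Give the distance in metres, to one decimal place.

Apply Snell's law at each interface; in layer i the horizontal offset is hᵢ·tan θᵢ.
Layer 1: θ = 4.90°; offset = 4.0·tan 4.90° = 0.343 m.
Layer 2: sin θ = 410·sin 4.9°/351 = 0.0998, θ = 5.73°; offset = 21.0·tan 5.73° = 2.106 m.
Layer 3: sin θ = 693·sin 4.9°/351 = 0.1686, θ = 9.71°; offset = 19.1·tan 9.71° = 3.268 m.
Layer 4: sin θ = 1046·sin 4.9°/351 = 0.2545, θ = 14.75°; offset = 8.3·tan 14.75° = 2.185 m.
Σ offsets = 7.901 m.

7.9 m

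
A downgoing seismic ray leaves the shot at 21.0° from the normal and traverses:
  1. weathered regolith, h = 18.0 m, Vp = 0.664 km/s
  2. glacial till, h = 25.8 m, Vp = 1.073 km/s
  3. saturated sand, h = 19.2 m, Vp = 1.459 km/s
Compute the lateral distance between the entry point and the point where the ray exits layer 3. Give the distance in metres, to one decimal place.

Apply Snell's law at each interface; in layer i the horizontal offset is hᵢ·tan θᵢ.
Layer 1: θ = 21.00°; offset = 18.0·tan 21.00° = 6.910 m.
Layer 2: sin θ = 1.073·sin 21.0°/0.664 = 0.5791, θ = 35.39°; offset = 25.8·tan 35.39° = 18.327 m.
Layer 3: sin θ = 1.459·sin 21.0°/0.664 = 0.7874, θ = 51.95°; offset = 19.2·tan 51.95° = 24.528 m.
Summing the layer offsets gives 49.764 m.

49.8 m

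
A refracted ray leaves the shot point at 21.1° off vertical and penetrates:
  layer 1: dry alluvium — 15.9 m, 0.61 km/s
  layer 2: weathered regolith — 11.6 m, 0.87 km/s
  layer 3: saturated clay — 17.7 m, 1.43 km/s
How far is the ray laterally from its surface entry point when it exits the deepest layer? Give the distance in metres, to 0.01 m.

40.92 m

p = sin θ₁/V₁ = sin 21.1°/0.61 = 5.9016e-01 s/km is conserved through the stack.
Layer 1: θ = 21.10°; offset = 15.9·tan 21.10° = 6.1353 m.
Layer 2: sin θ = p·0.87 = 0.5134 → θ = 30.89°; offset = 11.6·tan 30.89° = 6.9406 m.
Layer 3: sin θ = p·1.43 = 0.8439 → θ = 57.56°; offset = 17.7·tan 57.56° = 27.8447 m.
Total horizontal offset = 40.9205 m.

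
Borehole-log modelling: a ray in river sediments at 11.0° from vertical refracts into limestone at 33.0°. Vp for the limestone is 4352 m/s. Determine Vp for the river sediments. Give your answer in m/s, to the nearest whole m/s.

1525 m/s

Snell's law: sin 11.0°/V₁ = sin 33.0°/V₂.
V₁ = V₂·sin 11.0°/sin 33.0° = 4352 × 0.3503 = 1524.68 m/s.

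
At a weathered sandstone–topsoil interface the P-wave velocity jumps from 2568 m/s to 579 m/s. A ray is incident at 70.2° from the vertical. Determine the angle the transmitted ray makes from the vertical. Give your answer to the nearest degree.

12°

sin θ₁/V₁ = sin θ₂/V₂ ⇒ sin θ₂ = 579·sin 70.2°/2568 = 579·0.9409/2568 = 0.2121.
θ₂ = arcsin 0.2121 = 12.25° from the normal.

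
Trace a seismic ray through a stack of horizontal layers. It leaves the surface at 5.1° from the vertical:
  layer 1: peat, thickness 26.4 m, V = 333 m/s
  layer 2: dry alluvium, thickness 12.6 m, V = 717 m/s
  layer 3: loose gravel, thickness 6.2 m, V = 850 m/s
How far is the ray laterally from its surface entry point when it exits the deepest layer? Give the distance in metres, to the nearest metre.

Apply Snell's law at each interface; in layer i the horizontal offset is hᵢ·tan θᵢ.
Layer 1: θ = 5.10°; offset = 26.4·tan 5.10° = 2.356 m.
Layer 2: sin θ = 717·sin 5.1°/333 = 0.1914, θ = 11.03°; offset = 12.6·tan 11.03° = 2.457 m.
Layer 3: sin θ = 850·sin 5.1°/333 = 0.2269, θ = 13.12°; offset = 6.2·tan 13.12° = 1.445 m.
Summing the layer offsets gives 6.258 m.

6 m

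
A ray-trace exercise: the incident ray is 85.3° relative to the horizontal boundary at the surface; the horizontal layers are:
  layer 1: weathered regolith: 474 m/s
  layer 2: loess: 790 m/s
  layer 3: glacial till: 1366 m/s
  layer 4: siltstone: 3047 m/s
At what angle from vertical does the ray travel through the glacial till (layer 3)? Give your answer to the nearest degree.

From the normal: θ₁ = 90° − 85.3° = 4.7°.
Ray parameter p = sin 4.7° / 474 = 1.7287e-04 s/m.
sin θ_3 = p·V_3 = 1.7287e-04 × 1366 = 0.2361.
θ_3 = 13.66° from the vertical.

14°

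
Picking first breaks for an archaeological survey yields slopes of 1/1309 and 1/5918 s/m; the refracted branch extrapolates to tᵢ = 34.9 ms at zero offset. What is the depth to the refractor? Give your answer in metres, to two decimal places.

23.42 m

h = tᵢ·V₁·V₂ / (2·√(V₂²−V₁²)).
√(V₂²−V₁²) = √(5918² − 1309²) = 5771.4 m/s.
h = 0.0349 s × 1309 × 5918 / (2 × 5771.4) = 23.42 m.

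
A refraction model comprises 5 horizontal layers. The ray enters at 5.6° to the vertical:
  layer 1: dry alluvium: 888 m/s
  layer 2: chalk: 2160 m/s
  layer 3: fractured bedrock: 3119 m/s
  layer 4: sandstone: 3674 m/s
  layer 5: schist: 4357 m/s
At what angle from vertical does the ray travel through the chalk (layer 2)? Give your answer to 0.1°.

Snell's law across each interface conserves sin θ / V, so sin θ_2 = V_2·sin θ₁/V₁.
sin θ_2 = 2160 × sin 5.6° / 888 = 0.2374.
θ_2 = 13.73° from the vertical.

13.7°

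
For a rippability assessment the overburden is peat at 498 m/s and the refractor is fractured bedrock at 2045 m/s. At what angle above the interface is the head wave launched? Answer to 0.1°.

Critical incidence: sin θ_c = V₁/V₂ = 498/2045 = 0.2435.
θ_c = arcsin 0.2435 = 14.09°.
Measured from the interface: 90° − 14.09° = 75.91°.

75.9°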